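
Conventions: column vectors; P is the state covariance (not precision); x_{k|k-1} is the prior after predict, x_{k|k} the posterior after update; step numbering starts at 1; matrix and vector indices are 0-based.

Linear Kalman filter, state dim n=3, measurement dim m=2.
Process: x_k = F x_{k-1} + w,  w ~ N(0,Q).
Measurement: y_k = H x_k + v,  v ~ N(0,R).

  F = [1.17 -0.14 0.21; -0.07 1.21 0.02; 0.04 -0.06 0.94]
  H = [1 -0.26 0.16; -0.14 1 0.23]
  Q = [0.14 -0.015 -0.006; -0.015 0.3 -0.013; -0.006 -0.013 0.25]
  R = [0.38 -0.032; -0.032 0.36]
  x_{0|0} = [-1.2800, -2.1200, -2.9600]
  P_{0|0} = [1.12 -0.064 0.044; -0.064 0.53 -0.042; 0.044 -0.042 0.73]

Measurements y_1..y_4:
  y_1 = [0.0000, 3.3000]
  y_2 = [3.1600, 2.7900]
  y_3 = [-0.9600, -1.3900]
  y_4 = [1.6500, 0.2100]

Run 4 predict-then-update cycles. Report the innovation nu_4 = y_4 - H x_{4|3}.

innov = [1.6251, -0.1445]

step 1: x^-=[-1.8224, -2.5348, -2.7064]  P^-=[1.7608 -0.2948 0.2546; -0.2948 1.0904 -0.0948; 0.2546 -0.0948 0.9071]  S=[2.4804 -0.7909; -0.7909 1.5555]  K=[0.7856 0.0890; -0.0141 0.7064; 0.2233 0.1638]  nu=[1.5964, 6.2021]  x^+=[-0.0160, 1.8240, -1.3340]  P^+=[0.3283 0.0726 -0.0858; 0.0726 0.2981 -0.1441; -0.0858 -0.1441 0.7995]
step 2: x^-=[-0.5542, 2.1814, -1.3641]  P^-=[0.5730 -0.0225 0.0899; -0.0225 0.7193 -0.1748; 0.0899 -0.1748 0.9675]  S=[1.0814 -0.2858; -0.2858 1.0618]  K=[0.5686 0.0758; -0.0536 0.6281; 0.2983 0.1133]  nu=[4.4996, 0.8447]  x^+=[2.0684, 2.4708, 0.0738]  P^+=[0.2419 0.0608 -0.0777; 0.0608 0.2781 -0.1813; -0.0777 -0.1813 0.8769]
step 3: x^-=[2.0896, 2.8464, 0.0039]  P^-=[0.4678 -0.0378 0.1162; -0.0378 0.6898 -0.2151; 0.1162 -0.2151 1.0406]  S=[0.9958 -0.2751; -0.2751 1.0181]  K=[0.5161 0.0643; -0.0836 0.6115; 0.3698 0.1077]  nu=[-2.3102, -3.9447]  x^+=[0.6438, 0.6275, -1.2752]  P^+=[0.2166 0.0505 -0.0591; 0.0505 0.2740 -0.1917; -0.0591 -0.1917 0.9145]
step 4: x^-=[0.3976, 0.6886, -1.2106]  P^-=[0.4479 -0.0519 0.1453; -0.0519 0.6849 -0.2276; 0.1453 -0.2276 1.0763]  S=[0.9942 -0.2796; -0.2796 1.0111]  K=[0.5041 0.0591; -0.0976 0.6058; 0.4107 0.1132]  nu=[1.6251, -0.1445]  x^+=[1.2083, 0.4425, -0.5595]  P^+=[0.2084 0.0446 -0.0446; 0.0446 0.2713 -0.1906; -0.0446 -0.1906 0.9217]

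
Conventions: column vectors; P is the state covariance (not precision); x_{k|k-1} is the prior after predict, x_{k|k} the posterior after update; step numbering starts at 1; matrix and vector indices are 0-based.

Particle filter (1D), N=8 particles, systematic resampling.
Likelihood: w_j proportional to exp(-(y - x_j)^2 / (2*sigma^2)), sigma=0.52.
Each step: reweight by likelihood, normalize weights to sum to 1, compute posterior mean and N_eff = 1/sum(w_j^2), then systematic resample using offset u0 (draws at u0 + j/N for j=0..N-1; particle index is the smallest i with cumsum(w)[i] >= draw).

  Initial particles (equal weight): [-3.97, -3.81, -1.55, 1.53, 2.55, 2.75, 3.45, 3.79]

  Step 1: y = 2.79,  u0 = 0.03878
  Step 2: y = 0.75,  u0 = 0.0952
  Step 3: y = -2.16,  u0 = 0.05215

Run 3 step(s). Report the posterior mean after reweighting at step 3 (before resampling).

step 1: w=[0.0000, 0.0000, 0.0000, 0.0208, 0.3521, 0.3905, 0.1750, 0.0616]  mean=2.8408  Neff=3.2124  idx=[4, 4, 4, 5, 5, 5, 6, 6]
step 2: w=[0.2676, 0.2676, 0.2676, 0.0656, 0.0656, 0.0656, 0.0001, 0.0001]  mean=2.5897  Neff=4.3908  idx=[0, 0, 1, 1, 2, 2, 3, 5]
step 3: w=[0.1651, 0.1651, 0.1651, 0.1651, 0.1651, 0.1651, 0.0047, 0.0047]  mean=2.5519  Neff=6.1129  idx=[0, 1, 1, 2, 3, 4, 4, 5]

post_mean = 2.5519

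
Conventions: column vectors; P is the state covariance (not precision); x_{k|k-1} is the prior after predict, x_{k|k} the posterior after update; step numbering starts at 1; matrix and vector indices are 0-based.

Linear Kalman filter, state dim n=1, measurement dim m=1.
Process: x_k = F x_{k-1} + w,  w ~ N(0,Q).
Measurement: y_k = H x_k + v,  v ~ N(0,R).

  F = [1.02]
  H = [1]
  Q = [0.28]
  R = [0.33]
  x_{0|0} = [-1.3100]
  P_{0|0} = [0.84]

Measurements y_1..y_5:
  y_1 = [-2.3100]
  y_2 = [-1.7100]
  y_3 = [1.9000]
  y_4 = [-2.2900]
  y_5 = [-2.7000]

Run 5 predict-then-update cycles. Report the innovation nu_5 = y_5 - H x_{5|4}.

step 1: x^-=[-1.3362]  P^-=[1.1539]  S=[1.4839]  K=[0.7776]  nu=[-0.9738]  x^+=[-2.0934]  P^+=[0.2566]
step 2: x^-=[-2.1353]  P^-=[0.5470]  S=[0.8770]  K=[0.6237]  nu=[0.4253]  x^+=[-1.8700]  P^+=[0.2058]
step 3: x^-=[-1.9074]  P^-=[0.4941]  S=[0.8241]  K=[0.5996]  nu=[3.8074]  x^+=[0.3754]  P^+=[0.1979]
step 4: x^-=[0.3829]  P^-=[0.4859]  S=[0.8159]  K=[0.5955]  nu=[-2.6729]  x^+=[-1.2088]  P^+=[0.1965]
step 5: x^-=[-1.2330]  P^-=[0.4845]  S=[0.8145]  K=[0.5948]  nu=[-1.4670]  x^+=[-2.1056]  P^+=[0.1963]

innov = [-1.4670]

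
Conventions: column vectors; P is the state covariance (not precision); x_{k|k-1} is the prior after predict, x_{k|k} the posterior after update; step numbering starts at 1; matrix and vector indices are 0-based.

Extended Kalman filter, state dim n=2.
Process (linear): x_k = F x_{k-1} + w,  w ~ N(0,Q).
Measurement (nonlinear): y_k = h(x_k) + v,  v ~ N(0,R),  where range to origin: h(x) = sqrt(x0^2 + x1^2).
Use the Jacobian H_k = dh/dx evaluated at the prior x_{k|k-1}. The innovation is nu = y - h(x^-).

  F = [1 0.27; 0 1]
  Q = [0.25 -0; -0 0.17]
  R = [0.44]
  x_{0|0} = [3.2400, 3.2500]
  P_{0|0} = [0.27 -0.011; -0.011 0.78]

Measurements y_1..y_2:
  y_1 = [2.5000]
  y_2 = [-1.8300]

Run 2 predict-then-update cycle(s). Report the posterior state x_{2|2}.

x_post = [0.6783, -0.1356]

step 1: x^-=[4.1175, 3.2500]  P^-=[0.5709 0.1996; 0.1996 0.9500]  H_jac=[0.7849 0.6196]  S=[1.3506]  K=[0.4234; 0.5518]  nu=[-2.7456]  x^+=[2.9551, 1.7349]  P^+=[0.3288 -0.1159; -0.1159 0.5388]
step 2: x^-=[3.4235, 1.7349]  P^-=[0.5555 0.0295; 0.0295 0.7088]  H_jac=[0.8920 0.4520]  S=[1.0506]  K=[0.4843; 0.3300]  nu=[-5.6680]  x^+=[0.6783, -0.1356]  P^+=[0.3090 -0.1384; -0.1384 0.5943]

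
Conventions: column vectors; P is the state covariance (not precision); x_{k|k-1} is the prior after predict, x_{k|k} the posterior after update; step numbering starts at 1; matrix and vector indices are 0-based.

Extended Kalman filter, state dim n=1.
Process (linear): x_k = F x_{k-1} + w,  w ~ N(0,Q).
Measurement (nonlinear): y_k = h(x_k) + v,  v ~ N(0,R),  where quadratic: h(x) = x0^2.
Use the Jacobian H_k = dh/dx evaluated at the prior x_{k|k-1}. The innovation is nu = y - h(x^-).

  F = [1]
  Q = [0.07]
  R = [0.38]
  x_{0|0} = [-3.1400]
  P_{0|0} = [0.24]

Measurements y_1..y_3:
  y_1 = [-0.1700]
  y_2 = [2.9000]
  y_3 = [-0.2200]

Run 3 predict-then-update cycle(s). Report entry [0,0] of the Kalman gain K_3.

step 1: x^-=[-3.1400]  P^-=[0.3100]  H_jac=[-6.2800]  S=[12.6059]  K=[-0.1544]  nu=[-10.0296]  x^+=[-1.5911]  P^+=[0.0093]
step 2: x^-=[-1.5911]  P^-=[0.0793]  H_jac=[-3.1821]  S=[1.1834]  K=[-0.2133]  nu=[0.3685]  x^+=[-1.6697]  P^+=[0.0255]
step 3: x^-=[-1.6697]  P^-=[0.0955]  H_jac=[-3.3394]  S=[1.4447]  K=[-0.2207]  nu=[-3.0079]  x^+=[-1.0059]  P^+=[0.0251]

K[0,0] = -0.2207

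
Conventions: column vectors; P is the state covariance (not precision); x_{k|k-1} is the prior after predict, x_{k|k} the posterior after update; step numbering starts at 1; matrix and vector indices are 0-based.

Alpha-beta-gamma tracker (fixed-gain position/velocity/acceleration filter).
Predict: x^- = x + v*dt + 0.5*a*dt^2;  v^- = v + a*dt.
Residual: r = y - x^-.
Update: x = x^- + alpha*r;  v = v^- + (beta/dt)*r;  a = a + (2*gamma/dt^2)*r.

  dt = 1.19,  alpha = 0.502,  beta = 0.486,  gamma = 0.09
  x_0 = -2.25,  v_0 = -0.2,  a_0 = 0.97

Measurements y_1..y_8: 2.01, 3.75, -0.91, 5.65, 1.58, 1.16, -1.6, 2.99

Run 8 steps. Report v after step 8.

v_post = -0.7222

step 1: x_pred=-1.8012  r=3.8112  x^+=0.1120  v^+=2.5108  a^+=1.4544
step 2: x_pred=4.1297  r=-0.3797  x^+=3.9391  v^+=4.0865  a^+=1.4062
step 3: x_pred=9.7977  r=-10.7077  x^+=4.4224  v^+=1.3868  a^+=0.0451
step 4: x_pred=6.1047  r=-0.4547  x^+=5.8764  v^+=1.2548  a^+=-0.0127
step 5: x_pred=7.3607  r=-5.7807  x^+=4.4588  v^+=-1.1211  a^+=-0.7475
step 6: x_pred=2.5954  r=-1.4354  x^+=1.8748  v^+=-2.5968  a^+=-0.9299
step 7: x_pred=-1.8738  r=0.2738  x^+=-1.7363  v^+=-3.5916  a^+=-0.8951
step 8: x_pred=-6.6441  r=9.6341  x^+=-1.8078  v^+=-0.7222  a^+=0.3295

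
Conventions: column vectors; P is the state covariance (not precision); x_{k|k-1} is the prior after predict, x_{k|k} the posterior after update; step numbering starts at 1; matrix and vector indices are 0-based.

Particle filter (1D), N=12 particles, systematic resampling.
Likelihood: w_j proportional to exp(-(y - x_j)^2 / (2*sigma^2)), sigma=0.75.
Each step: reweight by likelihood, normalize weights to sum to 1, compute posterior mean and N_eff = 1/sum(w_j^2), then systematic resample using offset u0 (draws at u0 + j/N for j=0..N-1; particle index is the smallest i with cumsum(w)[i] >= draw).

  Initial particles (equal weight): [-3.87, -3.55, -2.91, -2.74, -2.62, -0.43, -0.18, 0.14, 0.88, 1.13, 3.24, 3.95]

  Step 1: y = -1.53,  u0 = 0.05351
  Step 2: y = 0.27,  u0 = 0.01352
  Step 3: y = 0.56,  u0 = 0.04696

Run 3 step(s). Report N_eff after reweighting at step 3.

step 1: w=[0.0052, 0.0181, 0.1253, 0.1853, 0.2368, 0.2323, 0.1347, 0.0571, 0.0039, 0.0013, 0.0000, 0.0000]  mean=-1.6886  Neff=5.4991  idx=[2, 2, 3, 3, 4, 4, 4, 5, 5, 6, 6, 7]
step 2: w=[0.0000, 0.0000, 0.0001, 0.0001, 0.0002, 0.0002, 0.0002, 0.1637, 0.1637, 0.2113, 0.2113, 0.2493]  mean=-0.1838  Neff=4.8768  idx=[7, 7, 8, 8, 9, 9, 9, 10, 10, 11, 11, 11]
step 3: w=[0.0572, 0.0572, 0.0572, 0.0572, 0.0841, 0.0841, 0.0841, 0.0841, 0.0841, 0.1169, 0.1169, 0.1169]  mean=-0.1250  Neff=11.1800  idx=[0, 2, 3, 4, 5, 6, 7, 8, 9, 10, 10, 11]

N_eff = 11.1800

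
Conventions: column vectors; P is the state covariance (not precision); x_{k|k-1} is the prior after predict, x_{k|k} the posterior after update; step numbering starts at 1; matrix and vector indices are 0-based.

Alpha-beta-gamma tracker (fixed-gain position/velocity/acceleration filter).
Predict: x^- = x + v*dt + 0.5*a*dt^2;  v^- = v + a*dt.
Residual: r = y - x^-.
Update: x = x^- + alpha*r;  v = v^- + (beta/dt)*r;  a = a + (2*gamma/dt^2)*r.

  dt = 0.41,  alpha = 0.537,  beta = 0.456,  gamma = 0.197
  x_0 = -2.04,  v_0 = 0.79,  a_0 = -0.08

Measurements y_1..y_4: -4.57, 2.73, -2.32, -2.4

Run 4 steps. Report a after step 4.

a_post = -6.0017

step 1: x_pred=-1.7228  r=-2.8472  x^+=-3.2518  v^+=-2.4094  a^+=-6.7533
step 2: x_pred=-4.8072  r=7.5372  x^+=-0.7597  v^+=3.2046  a^+=10.9128
step 3: x_pred=1.4714  r=-3.7914  x^+=-0.5646  v^+=3.4621  a^+=2.0264
step 4: x_pred=1.0252  r=-3.4252  x^+=-0.8141  v^+=0.4835  a^+=-6.0017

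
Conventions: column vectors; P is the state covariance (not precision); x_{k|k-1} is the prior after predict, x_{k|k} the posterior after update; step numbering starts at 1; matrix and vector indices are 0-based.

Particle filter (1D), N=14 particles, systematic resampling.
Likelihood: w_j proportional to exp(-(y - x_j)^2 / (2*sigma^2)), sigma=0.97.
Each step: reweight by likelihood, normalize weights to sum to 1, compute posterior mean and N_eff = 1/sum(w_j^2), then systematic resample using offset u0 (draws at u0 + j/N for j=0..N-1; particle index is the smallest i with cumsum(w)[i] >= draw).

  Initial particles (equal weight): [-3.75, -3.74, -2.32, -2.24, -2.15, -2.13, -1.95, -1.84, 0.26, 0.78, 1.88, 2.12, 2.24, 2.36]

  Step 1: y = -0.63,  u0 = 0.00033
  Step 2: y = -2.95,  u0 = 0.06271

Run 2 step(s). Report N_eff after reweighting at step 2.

step 1: w=[0.0019, 0.0019, 0.0728, 0.0837, 0.0972, 0.1004, 0.1315, 0.1525, 0.2179, 0.1154, 0.0117, 0.0060, 0.0042, 0.0029]  mean=-1.1333  Neff=7.4959  idx=[0, 2, 3, 4, 5, 5, 6, 7, 7, 8, 8, 8, 8, 9]
step 2: w=[0.1178, 0.1340, 0.1266, 0.1178, 0.1158, 0.1158, 0.0973, 0.0860, 0.0860, 0.0007, 0.0007, 0.0007, 0.0007, 0.0001]  mean=-2.2883  Neff=8.8632  idx=[0, 1, 1, 2, 2, 3, 3, 4, 5, 5, 6, 7, 8, 8]

N_eff = 8.8632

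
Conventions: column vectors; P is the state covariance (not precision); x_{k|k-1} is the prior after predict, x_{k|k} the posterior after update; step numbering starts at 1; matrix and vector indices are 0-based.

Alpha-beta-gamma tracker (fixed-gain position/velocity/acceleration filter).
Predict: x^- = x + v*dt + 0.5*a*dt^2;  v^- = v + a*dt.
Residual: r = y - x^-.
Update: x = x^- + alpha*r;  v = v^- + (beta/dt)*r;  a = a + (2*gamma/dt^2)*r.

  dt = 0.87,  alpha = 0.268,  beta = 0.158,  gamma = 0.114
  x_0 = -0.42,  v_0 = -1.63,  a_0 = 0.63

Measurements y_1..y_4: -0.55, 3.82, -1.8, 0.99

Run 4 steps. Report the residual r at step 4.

resid = -2.5500

step 1: x_pred=-1.5997  r=1.0497  x^+=-1.3184  v^+=-0.8913  a^+=0.9462
step 2: x_pred=-1.7357  r=5.5557  x^+=-0.2468  v^+=0.9409  a^+=2.6197
step 3: x_pred=1.5632  r=-3.3632  x^+=0.6619  v^+=2.6092  a^+=1.6066
step 4: x_pred=3.5400  r=-2.5500  x^+=2.8566  v^+=3.5439  a^+=0.8385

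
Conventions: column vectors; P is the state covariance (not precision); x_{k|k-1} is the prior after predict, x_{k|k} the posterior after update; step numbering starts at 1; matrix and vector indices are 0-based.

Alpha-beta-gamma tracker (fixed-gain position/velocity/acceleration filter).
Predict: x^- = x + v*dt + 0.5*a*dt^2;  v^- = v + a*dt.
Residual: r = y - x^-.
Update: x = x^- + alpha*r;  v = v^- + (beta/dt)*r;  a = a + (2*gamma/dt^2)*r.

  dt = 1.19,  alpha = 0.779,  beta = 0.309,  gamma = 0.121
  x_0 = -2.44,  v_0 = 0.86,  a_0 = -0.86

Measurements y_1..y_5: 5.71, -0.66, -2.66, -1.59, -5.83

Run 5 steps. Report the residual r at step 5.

resid = -0.2820

step 1: x_pred=-2.0255  r=7.7355  x^+=4.0004  v^+=1.8452  a^+=0.4619
step 2: x_pred=6.5234  r=-7.1834  x^+=0.9275  v^+=0.5297  a^+=-0.7656
step 3: x_pred=1.0157  r=-3.6757  x^+=-1.8477  v^+=-1.3359  a^+=-1.3938
step 4: x_pred=-4.4242  r=2.8342  x^+=-2.2164  v^+=-2.2585  a^+=-0.9094
step 5: x_pred=-5.5480  r=-0.2820  x^+=-5.7677  v^+=-3.4140  a^+=-0.9576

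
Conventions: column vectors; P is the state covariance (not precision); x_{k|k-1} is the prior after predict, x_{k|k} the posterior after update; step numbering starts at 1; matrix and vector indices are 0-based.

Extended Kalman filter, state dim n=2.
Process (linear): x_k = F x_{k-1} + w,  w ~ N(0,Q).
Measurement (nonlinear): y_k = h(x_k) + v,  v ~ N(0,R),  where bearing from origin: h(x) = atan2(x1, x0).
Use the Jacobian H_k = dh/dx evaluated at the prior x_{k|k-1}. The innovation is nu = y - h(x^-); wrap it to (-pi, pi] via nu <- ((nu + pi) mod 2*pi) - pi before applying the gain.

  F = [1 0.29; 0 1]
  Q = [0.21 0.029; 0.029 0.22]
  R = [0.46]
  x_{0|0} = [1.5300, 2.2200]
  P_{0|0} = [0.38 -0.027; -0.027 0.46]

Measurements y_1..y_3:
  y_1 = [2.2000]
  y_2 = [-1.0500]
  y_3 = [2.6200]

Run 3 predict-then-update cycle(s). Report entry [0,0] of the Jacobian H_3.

step 1: x^-=[2.1738, 2.2200]  P^-=[0.6130 0.1354; 0.1354 0.6800]  H_jac=[-0.2300 0.2252]  S=[0.5129]  K=[-0.2154; 0.2378]  nu=[1.4041]  x^+=[1.8713, 2.5539]  P^+=[0.5892 0.1617; 0.1617 0.6510]
step 2: x^-=[2.6120, 2.5539]  P^-=[0.9477 0.3795; 0.3795 0.8710]  H_jac=[-0.1914 0.1957]  S=[0.4997]  K=[-0.2144; 0.1958]  nu=[-1.8242]  x^+=[3.0030, 2.1967]  P^+=[0.9248 0.4004; 0.4004 0.8518]
step 3: x^-=[3.6401, 2.1967]  P^-=[1.4387 0.6765; 0.6765 1.0718]  H_jac=[-0.1215 0.2014]  S=[0.4916]  K=[-0.0785; 0.2718]  nu=[2.0770]  x^+=[3.4769, 2.7613]  P^+=[1.4356 0.6870; 0.6870 1.0355]

H_jac[0,0] = -0.1215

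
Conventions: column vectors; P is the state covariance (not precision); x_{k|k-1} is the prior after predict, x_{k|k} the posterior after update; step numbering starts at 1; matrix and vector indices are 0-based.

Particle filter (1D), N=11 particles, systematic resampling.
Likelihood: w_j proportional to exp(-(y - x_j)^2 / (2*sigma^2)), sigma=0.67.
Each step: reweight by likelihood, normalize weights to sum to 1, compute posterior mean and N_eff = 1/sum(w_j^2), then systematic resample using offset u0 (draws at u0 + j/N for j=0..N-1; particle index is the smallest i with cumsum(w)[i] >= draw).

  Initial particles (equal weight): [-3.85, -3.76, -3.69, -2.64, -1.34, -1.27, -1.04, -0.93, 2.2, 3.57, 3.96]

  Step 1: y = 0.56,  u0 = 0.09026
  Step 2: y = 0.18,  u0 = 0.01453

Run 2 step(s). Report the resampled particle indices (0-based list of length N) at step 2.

step 1: w=[0.0000, 0.0000, 0.0000, 0.0000, 0.0766, 0.1025, 0.2468, 0.3603, 0.2136, 0.0002, 0.0000]  mean=-0.3541  Neff=3.9571  idx=[5, 6, 6, 6, 7, 7, 7, 7, 8, 8, 8]
step 2: w=[0.0561, 0.1112, 0.1112, 0.1112, 0.1479, 0.1479, 0.1479, 0.1479, 0.0062, 0.0062, 0.0062]  mean=-0.9276  Neff=7.8193  idx=[0, 1, 2, 3, 3, 4, 5, 5, 6, 6, 7]

resampled_idx = [0, 1, 2, 3, 3, 4, 5, 5, 6, 6, 7]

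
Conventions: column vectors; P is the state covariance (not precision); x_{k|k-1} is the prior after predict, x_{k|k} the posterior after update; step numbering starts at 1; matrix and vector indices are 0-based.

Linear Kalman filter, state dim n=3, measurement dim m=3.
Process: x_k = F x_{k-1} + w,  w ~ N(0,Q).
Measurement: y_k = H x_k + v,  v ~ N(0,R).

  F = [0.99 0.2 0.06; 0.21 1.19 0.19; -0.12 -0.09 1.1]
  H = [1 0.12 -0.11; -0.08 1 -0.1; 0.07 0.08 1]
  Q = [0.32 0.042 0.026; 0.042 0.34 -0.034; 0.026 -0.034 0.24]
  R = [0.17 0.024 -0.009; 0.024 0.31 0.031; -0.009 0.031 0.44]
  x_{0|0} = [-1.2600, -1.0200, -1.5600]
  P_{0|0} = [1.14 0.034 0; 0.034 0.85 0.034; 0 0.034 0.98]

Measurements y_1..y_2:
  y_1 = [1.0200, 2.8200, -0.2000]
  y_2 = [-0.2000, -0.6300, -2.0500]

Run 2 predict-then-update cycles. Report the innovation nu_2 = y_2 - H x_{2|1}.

step 1: x^-=[-1.5450, -1.7748, -1.4730]  P^-=[1.4891 0.5377 -0.0566; 0.5377 1.6617 0.0895; -0.0566 0.0895 1.4431]  S=[1.8396 0.6469 -0.0462; 0.6469 1.8908 0.1392; -0.0462 0.1392 1.9135]  K=[0.8785 -0.0817 0.0745; 0.1137 0.8066 0.0800; -0.0718 -0.0578 0.7583]  nu=[2.6159, 4.3239, 1.5231]  x^+=[0.5134, 2.1319, -0.7560]  P^+=[0.1466 0.0109 0.0112; 0.0109 0.2599 0.0376; 0.0112 0.0376 0.3287]
step 2: x^-=[0.8893, 2.5012, -1.0850]  P^-=[0.4819 0.1578 0.0446; 0.1578 0.7497 0.0524; 0.0446 0.0524 0.6318]  S=[0.6970 0.2282 0.0264; 0.2282 1.0341 0.0832; 0.0264 0.0832 1.0953]  K=[0.7268 -0.0550 0.0697; 0.1238 0.6757 0.0583; -0.0313 -0.0544 0.5884]  nu=[-1.5088, -3.1685, -1.2273]  x^+=[-0.1186, 0.1018, -1.5878]  P^+=[0.1214 0.0135 0.0128; 0.0135 0.2180 0.0271; 0.0128 0.0271 0.2544]

innov = [-1.5088, -3.1685, -1.2273]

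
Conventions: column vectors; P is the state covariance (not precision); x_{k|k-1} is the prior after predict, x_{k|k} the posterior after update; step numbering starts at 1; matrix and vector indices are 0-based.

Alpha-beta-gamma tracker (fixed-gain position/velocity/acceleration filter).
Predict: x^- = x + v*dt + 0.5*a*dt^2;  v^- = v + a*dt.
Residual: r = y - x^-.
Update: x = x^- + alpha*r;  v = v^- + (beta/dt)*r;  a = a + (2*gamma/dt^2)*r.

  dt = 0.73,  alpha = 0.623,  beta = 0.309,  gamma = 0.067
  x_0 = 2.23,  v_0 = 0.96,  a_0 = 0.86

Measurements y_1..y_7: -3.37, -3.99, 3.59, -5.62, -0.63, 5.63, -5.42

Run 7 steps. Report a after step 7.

a_post = -0.3829

step 1: x_pred=3.1599  r=-6.5299  x^+=-0.9082  v^+=-1.1762  a^+=-0.7820
step 2: x_pred=-1.9752  r=-2.0148  x^+=-3.2304  v^+=-2.5999  a^+=-1.2886
step 3: x_pred=-5.4717  r=9.0617  x^+=0.1737  v^+=0.2951  a^+=0.9900
step 4: x_pred=0.6529  r=-6.2729  x^+=-3.2551  v^+=-1.6374  a^+=-0.5874
step 5: x_pred=-4.6069  r=3.9769  x^+=-2.1293  v^+=-0.3828  a^+=0.4127
step 6: x_pred=-2.2988  r=7.9288  x^+=2.6408  v^+=3.2746  a^+=2.4064
step 7: x_pred=5.6725  r=-11.0925  x^+=-1.2381  v^+=0.3359  a^+=-0.3829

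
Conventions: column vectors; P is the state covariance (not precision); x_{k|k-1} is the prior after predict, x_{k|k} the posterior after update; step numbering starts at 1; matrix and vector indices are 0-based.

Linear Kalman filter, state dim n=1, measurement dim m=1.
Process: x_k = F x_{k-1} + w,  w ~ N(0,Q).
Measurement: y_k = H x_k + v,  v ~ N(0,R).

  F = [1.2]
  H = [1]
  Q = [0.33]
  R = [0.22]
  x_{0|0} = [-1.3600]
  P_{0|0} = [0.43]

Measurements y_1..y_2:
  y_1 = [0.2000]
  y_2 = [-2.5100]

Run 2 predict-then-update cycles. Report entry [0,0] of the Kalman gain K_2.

K[0,0] = 0.7274

step 1: x^-=[-1.6320]  P^-=[0.9492]  S=[1.1692]  K=[0.8118]  nu=[1.8320]  x^+=[-0.1447]  P^+=[0.1786]
step 2: x^-=[-0.1737]  P^-=[0.5872]  S=[0.8072]  K=[0.7274]  nu=[-2.3363]  x^+=[-1.8732]  P^+=[0.1600]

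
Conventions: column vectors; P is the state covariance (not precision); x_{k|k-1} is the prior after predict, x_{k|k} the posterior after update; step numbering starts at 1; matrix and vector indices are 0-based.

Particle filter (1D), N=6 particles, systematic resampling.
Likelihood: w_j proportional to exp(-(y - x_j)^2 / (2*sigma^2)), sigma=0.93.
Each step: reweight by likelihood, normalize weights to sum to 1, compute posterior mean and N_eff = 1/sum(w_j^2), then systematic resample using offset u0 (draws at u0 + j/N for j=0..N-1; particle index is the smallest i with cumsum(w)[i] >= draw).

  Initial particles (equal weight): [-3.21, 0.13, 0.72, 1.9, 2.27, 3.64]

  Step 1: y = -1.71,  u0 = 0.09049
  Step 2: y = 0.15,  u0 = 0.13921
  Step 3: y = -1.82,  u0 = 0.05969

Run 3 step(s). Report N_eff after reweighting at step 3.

step 1: w=[0.6090, 0.3159, 0.0736, 0.0012, 0.0002, 0.0000]  mean=-1.8582  Neff=2.1002  idx=[0, 0, 0, 0, 1, 1]
step 2: w=[0.0007, 0.0007, 0.0007, 0.0007, 0.4985, 0.4985]  mean=0.1202  Neff=2.0117  idx=[4, 4, 4, 5, 5, 5]
step 3: w=[0.1667, 0.1667, 0.1667, 0.1667, 0.1667, 0.1667]  mean=0.1300  Neff=6.0000  idx=[0, 1, 2, 3, 4, 5]

N_eff = 6.0000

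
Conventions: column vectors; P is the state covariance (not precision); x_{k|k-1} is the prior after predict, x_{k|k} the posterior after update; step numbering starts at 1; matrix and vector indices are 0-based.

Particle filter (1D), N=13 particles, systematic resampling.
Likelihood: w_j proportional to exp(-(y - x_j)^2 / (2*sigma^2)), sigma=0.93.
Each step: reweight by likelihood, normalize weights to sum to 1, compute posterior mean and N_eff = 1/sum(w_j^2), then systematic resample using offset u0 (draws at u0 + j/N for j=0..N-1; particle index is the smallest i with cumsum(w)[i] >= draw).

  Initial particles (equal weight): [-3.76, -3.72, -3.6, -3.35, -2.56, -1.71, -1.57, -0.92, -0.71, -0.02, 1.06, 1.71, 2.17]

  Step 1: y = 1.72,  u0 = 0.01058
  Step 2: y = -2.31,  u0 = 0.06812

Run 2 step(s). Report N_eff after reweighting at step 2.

N_eff = 1.0534

step 1: w=[0.0000, 0.0000, 0.0000, 0.0000, 0.0000, 0.0004, 0.0007, 0.0061, 0.0114, 0.0600, 0.2686, 0.3455, 0.3073]  mean=1.5257  Neff=3.4516  idx=[8, 10, 10, 10, 10, 11, 11, 11, 11, 12, 12, 12, 12]
step 2: w=[0.9742, 0.0060, 0.0060, 0.0060, 0.0060, 0.0004, 0.0004, 0.0004, 0.0004, 0.0000, 0.0000, 0.0000, 0.0000]  mean=-0.6633  Neff=1.0534  idx=[0, 0, 0, 0, 0, 0, 0, 0, 0, 0, 0, 0, 3]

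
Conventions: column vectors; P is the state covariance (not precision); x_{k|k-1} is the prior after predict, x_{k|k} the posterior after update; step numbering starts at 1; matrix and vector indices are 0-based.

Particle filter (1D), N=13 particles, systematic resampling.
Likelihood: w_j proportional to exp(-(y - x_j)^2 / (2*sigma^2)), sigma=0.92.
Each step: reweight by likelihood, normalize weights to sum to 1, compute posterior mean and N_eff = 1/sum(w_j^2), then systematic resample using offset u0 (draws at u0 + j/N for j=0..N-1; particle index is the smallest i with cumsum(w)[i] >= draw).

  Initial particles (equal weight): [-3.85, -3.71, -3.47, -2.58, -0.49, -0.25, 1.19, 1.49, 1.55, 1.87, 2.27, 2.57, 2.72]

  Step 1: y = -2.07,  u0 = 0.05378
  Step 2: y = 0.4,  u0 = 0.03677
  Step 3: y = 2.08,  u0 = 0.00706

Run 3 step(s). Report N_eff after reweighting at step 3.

N_eff = 11.5657

step 1: w=[0.0809, 0.1073, 0.1651, 0.4507, 0.1203, 0.0743, 0.0010, 0.0003, 0.0002, 0.0001, 0.0000, 0.0000, 0.0000]  mean=-2.5203  Neff=3.7261  idx=[0, 1, 2, 2, 3, 3, 3, 3, 3, 3, 4, 4, 5]
step 2: w=[0.0000, 0.0000, 0.0001, 0.0001, 0.0026, 0.0026, 0.0026, 0.0026, 0.0026, 0.0026, 0.3035, 0.3035, 0.3775]  mean=-0.4319  Neff=3.0602  idx=[10, 10, 10, 10, 11, 11, 11, 11, 12, 12, 12, 12, 12]
step 3: w=[0.0555, 0.0555, 0.0555, 0.0555, 0.0555, 0.0555, 0.0555, 0.0555, 0.1112, 0.1112, 0.1112, 0.1112, 0.1112]  mean=-0.3566  Neff=11.5657  idx=[0, 1, 2, 4, 5, 7, 8, 8, 9, 10, 10, 11, 12]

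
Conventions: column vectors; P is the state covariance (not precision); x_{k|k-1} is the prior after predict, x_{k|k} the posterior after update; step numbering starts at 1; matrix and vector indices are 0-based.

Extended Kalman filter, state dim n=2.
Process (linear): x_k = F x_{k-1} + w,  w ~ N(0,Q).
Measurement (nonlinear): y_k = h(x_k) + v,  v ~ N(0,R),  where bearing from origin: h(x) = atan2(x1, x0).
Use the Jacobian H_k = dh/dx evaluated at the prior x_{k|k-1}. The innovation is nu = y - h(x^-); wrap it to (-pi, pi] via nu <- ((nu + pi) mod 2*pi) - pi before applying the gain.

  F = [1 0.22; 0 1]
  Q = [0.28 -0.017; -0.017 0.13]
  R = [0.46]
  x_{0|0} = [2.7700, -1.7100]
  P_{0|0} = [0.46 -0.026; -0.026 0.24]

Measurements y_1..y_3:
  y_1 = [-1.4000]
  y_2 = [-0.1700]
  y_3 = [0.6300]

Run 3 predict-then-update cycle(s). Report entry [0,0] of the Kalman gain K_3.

step 1: x^-=[2.3938, -1.7100]  P^-=[0.7402 0.0098; 0.0098 0.3700]  H_jac=[0.1976 0.2766]  S=[0.5183]  K=[0.2874; 0.2012]  nu=[-0.7797]  x^+=[2.1697, -1.8669]  P^+=[0.6974 -0.0202; -0.0202 0.3490]
step 2: x^-=[1.7590, -1.8669]  P^-=[0.9854 0.0396; 0.0396 0.4790]  H_jac=[0.2838 0.2674]  S=[0.5796]  K=[0.5007; 0.2404]  nu=[0.6451]  x^+=[2.0820, -1.7118]  P^+=[0.8401 -0.0301; -0.0301 0.4455]
step 3: x^-=[1.7054, -1.7118]  P^-=[1.1284 0.0509; 0.0509 0.5755]  H_jac=[0.2932 0.2921]  S=[0.6148]  K=[0.5623; 0.2977]  nu=[1.4173]  x^+=[2.5023, -1.2899]  P^+=[0.9340 -0.0520; -0.0520 0.5211]

K[0,0] = 0.5623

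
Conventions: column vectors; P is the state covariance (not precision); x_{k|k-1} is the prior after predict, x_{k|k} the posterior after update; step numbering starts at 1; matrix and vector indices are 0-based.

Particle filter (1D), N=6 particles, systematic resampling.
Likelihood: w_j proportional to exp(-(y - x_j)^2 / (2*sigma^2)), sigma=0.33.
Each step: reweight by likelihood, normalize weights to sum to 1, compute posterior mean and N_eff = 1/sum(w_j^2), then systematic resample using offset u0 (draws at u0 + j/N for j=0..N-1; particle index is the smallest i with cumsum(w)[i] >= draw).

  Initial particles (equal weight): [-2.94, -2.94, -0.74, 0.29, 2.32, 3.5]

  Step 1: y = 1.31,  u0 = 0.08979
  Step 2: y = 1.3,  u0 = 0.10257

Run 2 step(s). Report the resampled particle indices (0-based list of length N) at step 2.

step 1: w=[0.0000, 0.0000, 0.0000, 0.4767, 0.5233, 0.0000]  mean=1.3523  Neff=1.9957  idx=[3, 3, 3, 4, 4, 4]
step 2: w=[0.1744, 0.1744, 0.1744, 0.1589, 0.1589, 0.1589]  mean=1.2577  Neff=5.9870  idx=[0, 1, 2, 3, 4, 5]

resampled_idx = [0, 1, 2, 3, 4, 5]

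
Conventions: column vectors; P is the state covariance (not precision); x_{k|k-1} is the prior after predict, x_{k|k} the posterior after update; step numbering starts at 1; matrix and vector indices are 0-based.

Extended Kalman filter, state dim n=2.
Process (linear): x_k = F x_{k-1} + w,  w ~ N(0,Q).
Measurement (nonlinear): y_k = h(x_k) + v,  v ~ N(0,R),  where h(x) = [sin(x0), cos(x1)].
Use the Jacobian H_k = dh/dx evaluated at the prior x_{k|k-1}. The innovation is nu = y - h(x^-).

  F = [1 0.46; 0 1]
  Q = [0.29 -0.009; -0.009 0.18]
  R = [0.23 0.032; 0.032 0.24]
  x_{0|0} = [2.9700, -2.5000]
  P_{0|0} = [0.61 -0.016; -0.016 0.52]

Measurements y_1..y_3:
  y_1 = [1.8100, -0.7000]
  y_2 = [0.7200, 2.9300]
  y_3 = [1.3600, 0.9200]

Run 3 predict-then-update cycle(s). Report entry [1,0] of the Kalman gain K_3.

K[1,0] = 0.2285

step 1: x^-=[1.8200, -2.5000]  P^-=[0.9953 0.2142; 0.2142 0.7000]  H_jac=[-0.2466 0.0000; 0.0000 0.5985]  S=[0.2905 0.0004; 0.0004 0.4907]  K=[-0.8452 0.2619; -0.1830 0.8539]  nu=[0.8409, 0.1011]  x^+=[1.1357, -2.5675]  P^+=[0.7543 0.0598; 0.0598 0.3326]
step 2: x^-=[-0.0453, -2.5675]  P^-=[1.1697 0.2038; 0.2038 0.5126]  H_jac=[0.9990 0.0000; 0.0000 0.5431]  S=[1.3973 0.1426; 0.1426 0.3912]  K=[0.8386 -0.0227; 0.0759 0.6840]  nu=[0.7653, 3.7697]  x^+=[0.5110, 0.0691]  P^+=[0.1923 0.0394; 0.0394 0.3067]
step 3: x^-=[0.5428, 0.0691]  P^-=[0.5835 0.1715; 0.1715 0.4867]  H_jac=[0.8563 0.0000; 0.0000 -0.0690]  S=[0.6578 0.0219; 0.0219 0.2423]  K=[0.7634 -0.1177; 0.2285 -0.1592]  nu=[0.8435, -0.0776]  x^+=[1.1959, 0.2742]  P^+=[0.2007 0.0554; 0.0554 0.4478]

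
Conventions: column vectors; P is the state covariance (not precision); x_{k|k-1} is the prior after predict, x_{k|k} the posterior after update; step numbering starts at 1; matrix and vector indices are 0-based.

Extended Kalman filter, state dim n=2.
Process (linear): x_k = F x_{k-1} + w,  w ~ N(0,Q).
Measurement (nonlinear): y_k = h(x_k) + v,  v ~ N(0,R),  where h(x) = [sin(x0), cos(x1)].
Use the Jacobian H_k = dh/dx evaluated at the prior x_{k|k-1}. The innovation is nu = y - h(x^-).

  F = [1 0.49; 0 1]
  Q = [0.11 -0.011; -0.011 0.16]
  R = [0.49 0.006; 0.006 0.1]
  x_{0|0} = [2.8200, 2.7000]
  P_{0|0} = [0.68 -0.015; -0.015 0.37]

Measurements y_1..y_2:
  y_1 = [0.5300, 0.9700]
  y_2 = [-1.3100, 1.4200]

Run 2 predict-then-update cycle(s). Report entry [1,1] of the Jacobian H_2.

H_jac[1,1] = -0.4756

step 1: x^-=[4.1430, 2.7000]  P^-=[0.8641 0.1553; 0.1553 0.5300]  H_jac=[-0.5391 0.0000; 0.0000 -0.4274]  S=[0.7412 0.0418; 0.0418 0.1968]  K=[-0.6169 -0.2063; -0.0487 -1.1406]  nu=[1.3722, 1.8741]  x^+=[2.9099, 0.4956]  P^+=[0.5630 0.0569; 0.0569 0.2676]
step 2: x^-=[3.1527, 0.4956]  P^-=[0.7931 0.1770; 0.1770 0.4276]  H_jac=[-0.9999 0.0000; 0.0000 -0.4756]  S=[1.2830 0.0902; 0.0902 0.1967]  K=[-0.6076 -0.1494; -0.0675 -1.0028]  nu=[-1.2989, 0.5403]  x^+=[3.8612, 0.0414]  P^+=[0.2986 0.0391; 0.0391 0.2117]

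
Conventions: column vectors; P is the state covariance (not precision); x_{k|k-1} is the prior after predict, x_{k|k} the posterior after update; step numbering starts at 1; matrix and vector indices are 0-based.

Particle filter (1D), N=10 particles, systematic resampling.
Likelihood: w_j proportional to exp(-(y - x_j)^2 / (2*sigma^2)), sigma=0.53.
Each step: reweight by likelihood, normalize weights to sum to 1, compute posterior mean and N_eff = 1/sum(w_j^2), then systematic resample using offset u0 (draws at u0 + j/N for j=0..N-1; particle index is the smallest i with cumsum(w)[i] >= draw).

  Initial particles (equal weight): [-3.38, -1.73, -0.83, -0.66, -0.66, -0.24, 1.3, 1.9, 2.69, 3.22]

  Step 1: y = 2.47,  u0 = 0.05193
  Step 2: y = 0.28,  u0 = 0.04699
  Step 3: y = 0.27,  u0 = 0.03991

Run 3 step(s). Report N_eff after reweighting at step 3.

step 1: w=[0.0000, 0.0000, 0.0000, 0.0000, 0.0000, 0.0000, 0.0452, 0.2901, 0.4746, 0.1901]  mean=2.4987  Neff=2.8771  idx=[7, 7, 7, 8, 8, 8, 8, 8, 9, 9]
step 2: w=[0.3314, 0.3314, 0.3314, 0.0011, 0.0011, 0.0011, 0.0011, 0.0011, 0.0000, 0.0000]  mean=1.9045  Neff=3.0347  idx=[0, 0, 0, 1, 1, 1, 1, 2, 2, 2]
step 3: w=[0.1000, 0.1000, 0.1000, 0.1000, 0.1000, 0.1000, 0.1000, 0.1000, 0.1000, 0.1000]  mean=1.9000  Neff=10.0000  idx=[0, 1, 2, 3, 4, 5, 6, 7, 8, 9]

N_eff = 10.0000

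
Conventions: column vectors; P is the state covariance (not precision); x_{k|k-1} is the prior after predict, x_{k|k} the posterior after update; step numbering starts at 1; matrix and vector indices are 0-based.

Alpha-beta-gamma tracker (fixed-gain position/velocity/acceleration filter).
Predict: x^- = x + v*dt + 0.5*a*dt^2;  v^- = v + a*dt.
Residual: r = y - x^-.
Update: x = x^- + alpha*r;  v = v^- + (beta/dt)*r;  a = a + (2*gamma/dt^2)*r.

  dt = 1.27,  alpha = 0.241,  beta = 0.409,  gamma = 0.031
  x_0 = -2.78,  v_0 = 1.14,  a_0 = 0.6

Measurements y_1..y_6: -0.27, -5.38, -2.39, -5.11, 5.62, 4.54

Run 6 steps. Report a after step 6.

step 1: x_pred=-0.8483  r=0.5783  x^+=-0.7090  v^+=2.0882  a^+=0.6222
step 2: x_pred=2.4449  r=-7.8249  x^+=0.5591  v^+=0.3585  a^+=0.3214
step 3: x_pred=1.2736  r=-3.6636  x^+=0.3907  v^+=-0.4131  a^+=0.1806
step 4: x_pred=0.0117  r=-5.1217  x^+=-1.2227  v^+=-1.8332  a^+=-0.0163
step 5: x_pred=-3.5639  r=9.1839  x^+=-1.3506  v^+=1.1038  a^+=0.3368
step 6: x_pred=0.3228  r=4.2172  x^+=1.3392  v^+=2.8896  a^+=0.4989

a_post = 0.4989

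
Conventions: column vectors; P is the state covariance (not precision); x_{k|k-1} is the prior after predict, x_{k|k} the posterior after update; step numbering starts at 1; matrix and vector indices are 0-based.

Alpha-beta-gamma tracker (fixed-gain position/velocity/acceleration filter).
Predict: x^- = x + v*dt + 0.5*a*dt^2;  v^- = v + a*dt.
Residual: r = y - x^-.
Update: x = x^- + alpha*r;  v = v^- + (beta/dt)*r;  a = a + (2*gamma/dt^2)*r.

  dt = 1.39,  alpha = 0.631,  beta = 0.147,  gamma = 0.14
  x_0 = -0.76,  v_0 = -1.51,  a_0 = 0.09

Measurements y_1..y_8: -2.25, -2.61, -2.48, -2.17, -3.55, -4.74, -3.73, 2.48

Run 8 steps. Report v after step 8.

step 1: x_pred=-2.7720  r=0.5220  x^+=-2.4426  v^+=-1.3297  a^+=0.1656
step 2: x_pred=-4.1309  r=1.5209  x^+=-3.1712  v^+=-0.9386  a^+=0.3860
step 3: x_pred=-4.1029  r=1.6229  x^+=-3.0789  v^+=-0.2304  a^+=0.6212
step 4: x_pred=-2.7989  r=0.6289  x^+=-2.4021  v^+=0.6997  a^+=0.7124
step 5: x_pred=-0.7413  r=-2.8087  x^+=-2.5136  v^+=1.3929  a^+=0.3054
step 6: x_pred=-0.2826  r=-4.4574  x^+=-3.0952  v^+=1.3459  a^+=-0.3406
step 7: x_pred=-1.5535  r=-2.1765  x^+=-2.9269  v^+=0.6423  a^+=-0.6560
step 8: x_pred=-2.6679  r=5.1479  x^+=0.5804  v^+=0.2748  a^+=0.0900

v_post = 0.2748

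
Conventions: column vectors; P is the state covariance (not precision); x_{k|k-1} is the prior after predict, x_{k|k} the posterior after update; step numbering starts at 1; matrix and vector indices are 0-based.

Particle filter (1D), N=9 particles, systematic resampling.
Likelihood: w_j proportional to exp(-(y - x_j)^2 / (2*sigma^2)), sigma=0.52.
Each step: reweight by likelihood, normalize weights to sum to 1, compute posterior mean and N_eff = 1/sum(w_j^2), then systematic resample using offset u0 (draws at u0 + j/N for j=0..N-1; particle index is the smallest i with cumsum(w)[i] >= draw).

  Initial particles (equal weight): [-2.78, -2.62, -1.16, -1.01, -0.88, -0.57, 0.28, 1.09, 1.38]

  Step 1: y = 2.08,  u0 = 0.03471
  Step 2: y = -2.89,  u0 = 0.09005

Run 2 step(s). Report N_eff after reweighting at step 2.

N_eff = 3.1447

step 1: w=[0.0000, 0.0000, 0.0000, 0.0000, 0.0000, 0.0000, 0.0044, 0.2865, 0.7091]  mean=1.2921  Neff=1.7096  idx=[7, 7, 7, 8, 8, 8, 8, 8, 8]
step 2: w=[0.3255, 0.3255, 0.3255, 0.0039, 0.0039, 0.0039, 0.0039, 0.0039, 0.0039]  mean=1.0968  Neff=3.1447  idx=[0, 0, 0, 1, 1, 1, 2, 2, 3]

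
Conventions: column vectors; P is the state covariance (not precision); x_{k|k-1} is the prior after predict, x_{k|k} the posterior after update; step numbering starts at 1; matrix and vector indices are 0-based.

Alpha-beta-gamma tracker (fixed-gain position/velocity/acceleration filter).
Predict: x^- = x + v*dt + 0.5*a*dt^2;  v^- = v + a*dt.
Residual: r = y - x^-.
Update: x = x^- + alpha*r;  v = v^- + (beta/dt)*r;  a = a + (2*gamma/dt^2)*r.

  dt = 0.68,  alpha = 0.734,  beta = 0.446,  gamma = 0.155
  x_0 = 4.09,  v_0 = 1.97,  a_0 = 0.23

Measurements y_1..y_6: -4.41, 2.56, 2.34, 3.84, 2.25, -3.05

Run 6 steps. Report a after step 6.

a_post = -4.2837

step 1: x_pred=5.4828  r=-9.8928  x^+=-1.7785  v^+=-4.3621  a^+=-6.4023
step 2: x_pred=-6.2250  r=8.7850  x^+=0.2232  v^+=-2.9537  a^+=-0.5127
step 3: x_pred=-1.9039  r=4.2439  x^+=1.2111  v^+=-0.5189  a^+=2.3325
step 4: x_pred=1.3975  r=2.4425  x^+=3.1903  v^+=2.6691  a^+=3.9699
step 5: x_pred=5.9232  r=-3.6732  x^+=3.2271  v^+=2.9595  a^+=1.5074
step 6: x_pred=5.5880  r=-8.6380  x^+=-0.7523  v^+=-1.6810  a^+=-4.2837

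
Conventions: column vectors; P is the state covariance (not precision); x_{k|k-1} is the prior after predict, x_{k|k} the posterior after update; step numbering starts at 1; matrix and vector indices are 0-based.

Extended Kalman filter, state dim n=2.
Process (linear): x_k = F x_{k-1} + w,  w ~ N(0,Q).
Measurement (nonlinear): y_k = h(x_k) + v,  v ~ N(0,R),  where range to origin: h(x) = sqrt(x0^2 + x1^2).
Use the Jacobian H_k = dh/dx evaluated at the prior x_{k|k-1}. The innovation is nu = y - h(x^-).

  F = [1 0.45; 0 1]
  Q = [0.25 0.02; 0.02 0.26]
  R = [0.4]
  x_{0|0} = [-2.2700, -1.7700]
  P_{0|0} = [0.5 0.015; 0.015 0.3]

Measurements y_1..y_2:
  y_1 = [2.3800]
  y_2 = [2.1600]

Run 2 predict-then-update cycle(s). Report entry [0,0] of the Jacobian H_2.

H_jac[0,0] = -0.9063

step 1: x^-=[-3.0665, -1.7700]  P^-=[0.8243 0.1700; 0.1700 0.5600]  H_jac=[-0.8661 -0.4999]  S=[1.3054]  K=[-0.6119; -0.3272]  nu=[-1.1607]  x^+=[-2.3562, -1.3902]  P^+=[0.3354 -0.0914; -0.0914 0.4202]
step 2: x^-=[-2.9818, -1.3902]  P^-=[0.5882 0.1177; 0.1177 0.6802]  H_jac=[-0.9063 -0.4226]  S=[1.0948]  K=[-0.5324; -0.3600]  nu=[-1.1300]  x^+=[-2.3802, -0.9834]  P^+=[0.2779 -0.0921; -0.0921 0.5384]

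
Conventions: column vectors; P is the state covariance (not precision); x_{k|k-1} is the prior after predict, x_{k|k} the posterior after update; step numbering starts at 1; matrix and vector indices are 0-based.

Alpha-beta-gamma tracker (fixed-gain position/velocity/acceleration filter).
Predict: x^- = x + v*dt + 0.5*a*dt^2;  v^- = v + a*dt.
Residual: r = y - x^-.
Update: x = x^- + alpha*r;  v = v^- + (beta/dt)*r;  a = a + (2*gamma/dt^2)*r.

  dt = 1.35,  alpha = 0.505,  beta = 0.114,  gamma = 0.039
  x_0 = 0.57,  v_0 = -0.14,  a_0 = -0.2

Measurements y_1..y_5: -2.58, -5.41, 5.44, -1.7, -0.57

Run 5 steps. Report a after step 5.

a_post = 0.1345

step 1: x_pred=0.1987  r=-2.7788  x^+=-1.2045  v^+=-0.6447  a^+=-0.3189
step 2: x_pred=-2.3654  r=-3.0446  x^+=-3.9029  v^+=-1.3323  a^+=-0.4492
step 3: x_pred=-6.1109  r=11.5509  x^+=-0.2777  v^+=-0.9633  a^+=0.0451
step 4: x_pred=-1.5371  r=-0.1629  x^+=-1.6194  v^+=-0.9162  a^+=0.0382
step 5: x_pred=-2.8214  r=2.2514  x^+=-1.6845  v^+=-0.6745  a^+=0.1345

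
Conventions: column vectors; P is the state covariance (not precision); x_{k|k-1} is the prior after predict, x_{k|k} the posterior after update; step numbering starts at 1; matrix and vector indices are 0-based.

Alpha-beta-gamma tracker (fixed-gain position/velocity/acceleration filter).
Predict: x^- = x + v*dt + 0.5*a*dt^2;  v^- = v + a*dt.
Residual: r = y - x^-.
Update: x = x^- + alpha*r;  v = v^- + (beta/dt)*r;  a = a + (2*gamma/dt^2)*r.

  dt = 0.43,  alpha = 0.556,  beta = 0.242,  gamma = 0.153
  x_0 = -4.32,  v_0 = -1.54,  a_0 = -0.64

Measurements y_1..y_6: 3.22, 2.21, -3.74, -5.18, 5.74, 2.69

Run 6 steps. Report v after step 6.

v_post = -4.3239

step 1: x_pred=-5.0414  r=8.2614  x^+=-0.4480  v^+=2.8342  a^+=13.0321
step 2: x_pred=1.9755  r=0.2345  x^+=2.1059  v^+=8.5700  a^+=13.4202
step 3: x_pred=7.0317  r=-10.7717  x^+=1.0426  v^+=8.2785  a^+=-4.4063
step 4: x_pred=4.1950  r=-9.3750  x^+=-1.0175  v^+=1.1076  a^+=-19.9215
step 5: x_pred=-2.3830  r=8.1230  x^+=2.1334  v^+=-2.8871  a^+=-6.4785
step 6: x_pred=0.2930  r=2.3970  x^+=1.6257  v^+=-4.3239  a^+=-2.5116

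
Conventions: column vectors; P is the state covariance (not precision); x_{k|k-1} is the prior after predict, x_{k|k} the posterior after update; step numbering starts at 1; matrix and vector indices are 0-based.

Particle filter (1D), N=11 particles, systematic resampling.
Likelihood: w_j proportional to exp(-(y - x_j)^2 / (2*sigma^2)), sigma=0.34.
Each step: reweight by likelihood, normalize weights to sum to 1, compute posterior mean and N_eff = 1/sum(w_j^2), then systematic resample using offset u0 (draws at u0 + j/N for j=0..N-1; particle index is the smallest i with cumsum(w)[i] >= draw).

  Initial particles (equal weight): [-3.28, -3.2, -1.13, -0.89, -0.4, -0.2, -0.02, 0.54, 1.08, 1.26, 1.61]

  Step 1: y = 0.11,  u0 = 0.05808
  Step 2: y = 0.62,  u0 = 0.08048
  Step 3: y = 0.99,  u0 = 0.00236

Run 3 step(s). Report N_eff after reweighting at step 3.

step 1: w=[0.0000, 0.0000, 0.0005, 0.0055, 0.1354, 0.2751, 0.3875, 0.1874, 0.0071, 0.0014, 0.0000]  mean=-0.0118  Neff=3.5790  idx=[4, 5, 5, 5, 6, 6, 6, 6, 6, 7, 7]
step 2: w=[0.0037, 0.0184, 0.0184, 0.0184, 0.0572, 0.0572, 0.0572, 0.0572, 0.0572, 0.3275, 0.3275]  mean=0.3354  Neff=4.3129  idx=[4, 5, 7, 9, 9, 9, 9, 10, 10, 10, 10]
step 3: w=[0.0036, 0.0036, 0.0036, 0.1236, 0.1236, 0.1236, 0.1236, 0.1236, 0.1236, 0.1236, 0.1236]  mean=0.5340  Neff=8.1731  idx=[0, 3, 4, 5, 5, 6, 7, 8, 8, 9, 10]

N_eff = 8.1731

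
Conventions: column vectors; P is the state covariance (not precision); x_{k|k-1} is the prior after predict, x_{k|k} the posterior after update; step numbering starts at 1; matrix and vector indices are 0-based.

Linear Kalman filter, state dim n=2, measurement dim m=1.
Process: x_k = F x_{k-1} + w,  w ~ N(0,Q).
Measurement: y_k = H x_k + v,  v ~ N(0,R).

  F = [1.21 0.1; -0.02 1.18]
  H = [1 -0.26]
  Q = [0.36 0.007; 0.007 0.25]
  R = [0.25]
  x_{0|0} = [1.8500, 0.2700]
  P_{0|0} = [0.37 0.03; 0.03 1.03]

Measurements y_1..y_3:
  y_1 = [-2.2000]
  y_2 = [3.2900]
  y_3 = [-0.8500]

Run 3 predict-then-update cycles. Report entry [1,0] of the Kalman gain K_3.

step 1: x^-=[2.2655, 0.2816]  P^-=[0.9193 0.1624; 0.1624 1.6829]  S=[1.1986]  K=[0.7317; -0.2296]  nu=[-4.3923]  x^+=[-0.9485, 1.2900]  P^+=[0.2775 0.3637; 0.3637 1.6197]
step 2: x^-=[-1.0186, 1.5412]  P^-=[0.8705 0.7100; 0.7100 2.4882]  S=[0.9195]  K=[0.7459; 0.0686]  nu=[4.7094]  x^+=[2.4943, 1.8643]  P^+=[0.3589 0.6630; 0.6630 2.4839]
step 3: x^-=[3.2045, 2.1499]  P^-=[1.0707 1.2367; 1.2367 3.6775]  S=[0.9262]  K=[0.8088; 0.3029]  nu=[-3.4955]  x^+=[0.3772, 1.0912]  P^+=[0.4647 1.0098; 1.0098 3.5925]

K[1,0] = 0.3029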